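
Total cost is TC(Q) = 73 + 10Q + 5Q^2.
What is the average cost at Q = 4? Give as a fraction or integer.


TC(4) = 73 + 10*4 + 5*4^2
TC(4) = 73 + 40 + 80 = 193
AC = TC/Q = 193/4 = 193/4

193/4


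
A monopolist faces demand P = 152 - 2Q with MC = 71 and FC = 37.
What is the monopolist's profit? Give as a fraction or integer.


MR = MC: 152 - 4Q = 71
Q* = 81/4
P* = 152 - 2*81/4 = 223/2
Profit = (P* - MC)*Q* - FC
= (223/2 - 71)*81/4 - 37
= 81/2*81/4 - 37
= 6561/8 - 37 = 6265/8

6265/8


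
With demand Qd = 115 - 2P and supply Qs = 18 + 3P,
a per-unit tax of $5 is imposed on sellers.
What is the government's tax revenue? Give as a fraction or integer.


With tax on sellers, new supply: Qs' = 18 + 3(P - 5)
= 3 + 3P
New equilibrium quantity:
Q_new = 351/5
Tax revenue = tax * Q_new = 5 * 351/5 = 351

351


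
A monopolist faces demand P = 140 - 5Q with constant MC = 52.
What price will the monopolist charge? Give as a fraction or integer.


MR = 140 - 10Q
Set MR = MC: 140 - 10Q = 52
Q* = 44/5
Substitute into demand:
P* = 140 - 5*44/5 = 96

96


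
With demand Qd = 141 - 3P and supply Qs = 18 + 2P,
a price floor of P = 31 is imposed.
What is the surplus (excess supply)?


At P = 31:
Qd = 141 - 3*31 = 48
Qs = 18 + 2*31 = 80
Surplus = Qs - Qd = 80 - 48 = 32

32


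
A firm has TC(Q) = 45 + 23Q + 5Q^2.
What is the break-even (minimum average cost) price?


AC(Q) = 45/Q + 23 + 5Q
To minimize: dAC/dQ = -45/Q^2 + 5 = 0
Q^2 = 45/5 = 9
Q* = 3
Min AC = 45/3 + 23 + 5*3
Min AC = 15 + 23 + 15 = 53

53


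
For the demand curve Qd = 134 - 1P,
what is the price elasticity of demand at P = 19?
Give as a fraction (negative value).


dQ/dP = -1
At P = 19: Q = 134 - 1*19 = 115
E = (dQ/dP)(P/Q) = (-1)(19/115) = -19/115

-19/115


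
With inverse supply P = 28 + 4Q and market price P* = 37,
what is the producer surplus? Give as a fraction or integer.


Minimum supply price (at Q=0): P_min = 28
Quantity supplied at P* = 37:
Q* = (37 - 28)/4 = 9/4
PS = (1/2) * Q* * (P* - P_min)
PS = (1/2) * 9/4 * (37 - 28)
PS = (1/2) * 9/4 * 9 = 81/8

81/8


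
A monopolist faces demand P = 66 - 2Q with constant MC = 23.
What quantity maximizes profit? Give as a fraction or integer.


TR = P*Q = (66 - 2Q)Q = 66Q - 2Q^2
MR = dTR/dQ = 66 - 4Q
Set MR = MC:
66 - 4Q = 23
43 = 4Q
Q* = 43/4 = 43/4

43/4


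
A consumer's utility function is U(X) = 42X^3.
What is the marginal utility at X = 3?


MU = dU/dX = 42*3*X^(3-1)
MU = 126*X^2
At X = 3:
MU = 126 * 3^2
MU = 126 * 9 = 1134

1134


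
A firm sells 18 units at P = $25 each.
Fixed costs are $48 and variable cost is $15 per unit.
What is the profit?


Total Revenue = P * Q = 25 * 18 = $450
Total Cost = FC + VC*Q = 48 + 15*18 = $318
Profit = TR - TC = 450 - 318 = $132

$132


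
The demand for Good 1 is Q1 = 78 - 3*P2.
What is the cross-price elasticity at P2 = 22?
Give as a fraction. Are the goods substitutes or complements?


dQ1/dP2 = -3
At P2 = 22: Q1 = 78 - 3*22 = 12
Exy = (dQ1/dP2)(P2/Q1) = -3 * 22 / 12 = -11/2
Since Exy < 0, the goods are complements.

-11/2 (complements)


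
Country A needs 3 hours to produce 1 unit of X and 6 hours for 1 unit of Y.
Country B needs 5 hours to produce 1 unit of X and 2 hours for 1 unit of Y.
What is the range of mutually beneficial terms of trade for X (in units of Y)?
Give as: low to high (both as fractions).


Opportunity cost of X for Country A = hours_X / hours_Y = 3/6 = 1/2 units of Y
Opportunity cost of X for Country B = hours_X / hours_Y = 5/2 = 5/2 units of Y
Terms of trade must be between the two opportunity costs.
Range: 1/2 to 5/2

1/2 to 5/2


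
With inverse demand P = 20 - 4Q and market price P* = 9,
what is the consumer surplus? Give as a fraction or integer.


Maximum willingness to pay (at Q=0): P_max = 20
Quantity demanded at P* = 9:
Q* = (20 - 9)/4 = 11/4
CS = (1/2) * Q* * (P_max - P*)
CS = (1/2) * 11/4 * (20 - 9)
CS = (1/2) * 11/4 * 11 = 121/8

121/8


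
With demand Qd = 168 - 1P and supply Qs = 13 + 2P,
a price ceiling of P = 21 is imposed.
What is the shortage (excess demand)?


At P = 21:
Qd = 168 - 1*21 = 147
Qs = 13 + 2*21 = 55
Shortage = Qd - Qs = 147 - 55 = 92

92


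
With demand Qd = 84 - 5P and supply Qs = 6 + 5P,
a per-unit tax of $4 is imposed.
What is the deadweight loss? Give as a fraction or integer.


Pre-tax equilibrium quantity: Q* = 45
Post-tax equilibrium quantity: Q_tax = 35
Reduction in quantity: Q* - Q_tax = 10
DWL = (1/2) * tax * (Q* - Q_tax)
DWL = (1/2) * 4 * 10 = 20

20


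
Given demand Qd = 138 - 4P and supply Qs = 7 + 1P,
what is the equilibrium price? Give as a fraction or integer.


At equilibrium, Qd = Qs.
138 - 4P = 7 + 1P
138 - 7 = 4P + 1P
131 = 5P
P* = 131/5 = 131/5

131/5


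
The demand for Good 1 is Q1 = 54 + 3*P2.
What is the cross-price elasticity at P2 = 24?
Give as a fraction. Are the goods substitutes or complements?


dQ1/dP2 = 3
At P2 = 24: Q1 = 54 + 3*24 = 126
Exy = (dQ1/dP2)(P2/Q1) = 3 * 24 / 126 = 4/7
Since Exy > 0, the goods are substitutes.

4/7 (substitutes)


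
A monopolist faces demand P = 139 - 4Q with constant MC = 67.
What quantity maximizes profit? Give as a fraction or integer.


TR = P*Q = (139 - 4Q)Q = 139Q - 4Q^2
MR = dTR/dQ = 139 - 8Q
Set MR = MC:
139 - 8Q = 67
72 = 8Q
Q* = 72/8 = 9

9


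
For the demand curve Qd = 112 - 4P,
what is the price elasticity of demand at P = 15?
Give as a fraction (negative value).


dQ/dP = -4
At P = 15: Q = 112 - 4*15 = 52
E = (dQ/dP)(P/Q) = (-4)(15/52) = -15/13

-15/13


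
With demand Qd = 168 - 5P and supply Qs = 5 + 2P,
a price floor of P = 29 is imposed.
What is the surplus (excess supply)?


At P = 29:
Qd = 168 - 5*29 = 23
Qs = 5 + 2*29 = 63
Surplus = Qs - Qd = 63 - 23 = 40

40


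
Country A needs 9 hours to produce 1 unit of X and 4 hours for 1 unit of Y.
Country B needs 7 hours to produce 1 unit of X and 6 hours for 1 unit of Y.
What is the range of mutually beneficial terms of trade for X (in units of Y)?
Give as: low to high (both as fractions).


Opportunity cost of X for Country A = hours_X / hours_Y = 9/4 = 9/4 units of Y
Opportunity cost of X for Country B = hours_X / hours_Y = 7/6 = 7/6 units of Y
Terms of trade must be between the two opportunity costs.
Range: 7/6 to 9/4

7/6 to 9/4


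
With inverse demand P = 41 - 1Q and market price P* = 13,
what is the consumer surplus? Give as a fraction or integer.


Maximum willingness to pay (at Q=0): P_max = 41
Quantity demanded at P* = 13:
Q* = (41 - 13)/1 = 28
CS = (1/2) * Q* * (P_max - P*)
CS = (1/2) * 28 * (41 - 13)
CS = (1/2) * 28 * 28 = 392

392


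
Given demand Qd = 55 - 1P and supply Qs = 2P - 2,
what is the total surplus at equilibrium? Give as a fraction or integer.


Find equilibrium: 55 - 1P = 2P - 2
55 + 2 = 3P
P* = 57/3 = 19
Q* = 2*19 - 2 = 36
Inverse demand: P = 55 - Q/1, so P_max = 55
Inverse supply: P = 1 + Q/2, so P_min = 1
CS = (1/2) * 36 * (55 - 19) = 648
PS = (1/2) * 36 * (19 - 1) = 324
TS = CS + PS = 648 + 324 = 972

972


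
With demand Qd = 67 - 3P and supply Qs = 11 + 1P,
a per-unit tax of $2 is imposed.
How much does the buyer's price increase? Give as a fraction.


With a per-unit tax, the buyer's price increase depends on relative slopes.
Supply slope: d = 1, Demand slope: b = 3
Buyer's price increase = d * tax / (b + d)
= 1 * 2 / (3 + 1)
= 2 / 4 = 1/2

1/2


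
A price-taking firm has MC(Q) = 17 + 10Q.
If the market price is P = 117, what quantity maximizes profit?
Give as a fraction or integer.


In perfect competition, profit is maximized where P = MC.
117 = 17 + 10Q
100 = 10Q
Q* = 100/10 = 10

10


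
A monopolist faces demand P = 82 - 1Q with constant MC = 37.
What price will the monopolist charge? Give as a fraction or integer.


MR = 82 - 2Q
Set MR = MC: 82 - 2Q = 37
Q* = 45/2
Substitute into demand:
P* = 82 - 1*45/2 = 119/2

119/2


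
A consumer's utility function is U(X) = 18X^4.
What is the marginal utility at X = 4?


MU = dU/dX = 18*4*X^(4-1)
MU = 72*X^3
At X = 4:
MU = 72 * 4^3
MU = 72 * 64 = 4608

4608


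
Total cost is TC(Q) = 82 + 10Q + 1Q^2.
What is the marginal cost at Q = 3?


MC = dTC/dQ = 10 + 2*1*Q
At Q = 3:
MC = 10 + 2*3
MC = 10 + 6 = 16

16


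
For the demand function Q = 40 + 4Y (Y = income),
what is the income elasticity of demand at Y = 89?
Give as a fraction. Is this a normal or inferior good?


dQ/dY = 4
At Y = 89: Q = 40 + 4*89 = 396
Ey = (dQ/dY)(Y/Q) = 4 * 89 / 396 = 89/99
Since Ey > 0, this is a normal good.

89/99 (normal good)


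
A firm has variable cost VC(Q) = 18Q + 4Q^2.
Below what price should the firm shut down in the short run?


AVC(Q) = VC(Q)/Q = 18 + 4Q
AVC is increasing in Q, so minimum AVC is at Q -> 0+.
Min AVC = 18
The firm should shut down if P < 18.

18


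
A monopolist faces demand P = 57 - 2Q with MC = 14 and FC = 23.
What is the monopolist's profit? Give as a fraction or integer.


MR = MC: 57 - 4Q = 14
Q* = 43/4
P* = 57 - 2*43/4 = 71/2
Profit = (P* - MC)*Q* - FC
= (71/2 - 14)*43/4 - 23
= 43/2*43/4 - 23
= 1849/8 - 23 = 1665/8

1665/8


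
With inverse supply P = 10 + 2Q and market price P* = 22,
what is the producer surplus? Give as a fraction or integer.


Minimum supply price (at Q=0): P_min = 10
Quantity supplied at P* = 22:
Q* = (22 - 10)/2 = 6
PS = (1/2) * Q* * (P* - P_min)
PS = (1/2) * 6 * (22 - 10)
PS = (1/2) * 6 * 12 = 36

36


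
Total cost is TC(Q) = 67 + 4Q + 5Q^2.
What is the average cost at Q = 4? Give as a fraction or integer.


TC(4) = 67 + 4*4 + 5*4^2
TC(4) = 67 + 16 + 80 = 163
AC = TC/Q = 163/4 = 163/4

163/4


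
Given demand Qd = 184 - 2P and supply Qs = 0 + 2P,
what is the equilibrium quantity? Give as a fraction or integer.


First find equilibrium price:
184 - 2P = 0 + 2P
P* = 184/4 = 46
Then substitute into demand:
Q* = 184 - 2 * 46 = 92

92


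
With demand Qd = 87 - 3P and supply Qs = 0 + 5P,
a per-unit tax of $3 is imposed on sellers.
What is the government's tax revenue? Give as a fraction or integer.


With tax on sellers, new supply: Qs' = 0 + 5(P - 3)
= 5P - 15
New equilibrium quantity:
Q_new = 195/4
Tax revenue = tax * Q_new = 3 * 195/4 = 585/4

585/4


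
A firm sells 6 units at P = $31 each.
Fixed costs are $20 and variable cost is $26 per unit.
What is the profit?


Total Revenue = P * Q = 31 * 6 = $186
Total Cost = FC + VC*Q = 20 + 26*6 = $176
Profit = TR - TC = 186 - 176 = $10

$10


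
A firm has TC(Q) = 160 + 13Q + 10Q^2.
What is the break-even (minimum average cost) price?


AC(Q) = 160/Q + 13 + 10Q
To minimize: dAC/dQ = -160/Q^2 + 10 = 0
Q^2 = 160/10 = 16
Q* = 4
Min AC = 160/4 + 13 + 10*4
Min AC = 40 + 13 + 40 = 93

93


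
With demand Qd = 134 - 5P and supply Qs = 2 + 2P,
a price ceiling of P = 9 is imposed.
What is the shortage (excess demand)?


At P = 9:
Qd = 134 - 5*9 = 89
Qs = 2 + 2*9 = 20
Shortage = Qd - Qs = 89 - 20 = 69

69


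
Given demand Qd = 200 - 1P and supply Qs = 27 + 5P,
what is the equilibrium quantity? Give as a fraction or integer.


First find equilibrium price:
200 - 1P = 27 + 5P
P* = 173/6 = 173/6
Then substitute into demand:
Q* = 200 - 1 * 173/6 = 1027/6

1027/6


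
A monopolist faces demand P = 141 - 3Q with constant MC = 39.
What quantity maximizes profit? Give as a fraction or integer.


TR = P*Q = (141 - 3Q)Q = 141Q - 3Q^2
MR = dTR/dQ = 141 - 6Q
Set MR = MC:
141 - 6Q = 39
102 = 6Q
Q* = 102/6 = 17

17


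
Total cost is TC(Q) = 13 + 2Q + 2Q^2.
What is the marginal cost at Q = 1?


MC = dTC/dQ = 2 + 2*2*Q
At Q = 1:
MC = 2 + 4*1
MC = 2 + 4 = 6

6


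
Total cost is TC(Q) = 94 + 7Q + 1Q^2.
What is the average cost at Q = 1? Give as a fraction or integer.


TC(1) = 94 + 7*1 + 1*1^2
TC(1) = 94 + 7 + 1 = 102
AC = TC/Q = 102/1 = 102

102


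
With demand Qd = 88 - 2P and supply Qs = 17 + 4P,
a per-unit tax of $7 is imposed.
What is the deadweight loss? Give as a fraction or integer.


Pre-tax equilibrium quantity: Q* = 193/3
Post-tax equilibrium quantity: Q_tax = 55
Reduction in quantity: Q* - Q_tax = 28/3
DWL = (1/2) * tax * (Q* - Q_tax)
DWL = (1/2) * 7 * 28/3 = 98/3

98/3


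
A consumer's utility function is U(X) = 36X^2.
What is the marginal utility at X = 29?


MU = dU/dX = 36*2*X^(2-1)
MU = 72*X^1
At X = 29:
MU = 72 * 29^1
MU = 72 * 29 = 2088

2088


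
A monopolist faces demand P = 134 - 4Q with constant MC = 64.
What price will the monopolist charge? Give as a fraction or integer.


MR = 134 - 8Q
Set MR = MC: 134 - 8Q = 64
Q* = 35/4
Substitute into demand:
P* = 134 - 4*35/4 = 99

99


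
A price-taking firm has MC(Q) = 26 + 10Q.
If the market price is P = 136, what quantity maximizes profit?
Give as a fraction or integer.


In perfect competition, profit is maximized where P = MC.
136 = 26 + 10Q
110 = 10Q
Q* = 110/10 = 11

11


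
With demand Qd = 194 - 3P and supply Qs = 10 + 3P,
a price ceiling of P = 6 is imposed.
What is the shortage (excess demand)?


At P = 6:
Qd = 194 - 3*6 = 176
Qs = 10 + 3*6 = 28
Shortage = Qd - Qs = 176 - 28 = 148

148


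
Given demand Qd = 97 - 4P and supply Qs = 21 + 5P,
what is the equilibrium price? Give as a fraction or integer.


At equilibrium, Qd = Qs.
97 - 4P = 21 + 5P
97 - 21 = 4P + 5P
76 = 9P
P* = 76/9 = 76/9

76/9


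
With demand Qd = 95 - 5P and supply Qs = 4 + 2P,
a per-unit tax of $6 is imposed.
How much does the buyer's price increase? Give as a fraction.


With a per-unit tax, the buyer's price increase depends on relative slopes.
Supply slope: d = 2, Demand slope: b = 5
Buyer's price increase = d * tax / (b + d)
= 2 * 6 / (5 + 2)
= 12 / 7 = 12/7

12/7


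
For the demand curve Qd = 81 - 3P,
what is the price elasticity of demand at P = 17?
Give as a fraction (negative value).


dQ/dP = -3
At P = 17: Q = 81 - 3*17 = 30
E = (dQ/dP)(P/Q) = (-3)(17/30) = -17/10

-17/10


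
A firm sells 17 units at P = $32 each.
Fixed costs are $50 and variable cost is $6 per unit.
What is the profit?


Total Revenue = P * Q = 32 * 17 = $544
Total Cost = FC + VC*Q = 50 + 6*17 = $152
Profit = TR - TC = 544 - 152 = $392

$392


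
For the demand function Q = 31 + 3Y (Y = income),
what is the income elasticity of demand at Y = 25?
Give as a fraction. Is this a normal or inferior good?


dQ/dY = 3
At Y = 25: Q = 31 + 3*25 = 106
Ey = (dQ/dY)(Y/Q) = 3 * 25 / 106 = 75/106
Since Ey > 0, this is a normal good.

75/106 (normal good)


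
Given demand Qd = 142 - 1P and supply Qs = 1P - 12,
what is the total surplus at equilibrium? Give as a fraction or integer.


Find equilibrium: 142 - 1P = 1P - 12
142 + 12 = 2P
P* = 154/2 = 77
Q* = 1*77 - 12 = 65
Inverse demand: P = 142 - Q/1, so P_max = 142
Inverse supply: P = 12 + Q/1, so P_min = 12
CS = (1/2) * 65 * (142 - 77) = 4225/2
PS = (1/2) * 65 * (77 - 12) = 4225/2
TS = CS + PS = 4225/2 + 4225/2 = 4225

4225


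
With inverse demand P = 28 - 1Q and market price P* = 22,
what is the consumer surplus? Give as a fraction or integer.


Maximum willingness to pay (at Q=0): P_max = 28
Quantity demanded at P* = 22:
Q* = (28 - 22)/1 = 6
CS = (1/2) * Q* * (P_max - P*)
CS = (1/2) * 6 * (28 - 22)
CS = (1/2) * 6 * 6 = 18

18


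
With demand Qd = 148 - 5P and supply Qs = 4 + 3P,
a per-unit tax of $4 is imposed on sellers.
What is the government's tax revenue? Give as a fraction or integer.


With tax on sellers, new supply: Qs' = 4 + 3(P - 4)
= 3P - 8
New equilibrium quantity:
Q_new = 101/2
Tax revenue = tax * Q_new = 4 * 101/2 = 202

202


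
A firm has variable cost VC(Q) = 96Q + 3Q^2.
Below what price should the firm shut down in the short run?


AVC(Q) = VC(Q)/Q = 96 + 3Q
AVC is increasing in Q, so minimum AVC is at Q -> 0+.
Min AVC = 96
The firm should shut down if P < 96.

96


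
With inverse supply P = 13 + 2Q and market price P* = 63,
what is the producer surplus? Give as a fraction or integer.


Minimum supply price (at Q=0): P_min = 13
Quantity supplied at P* = 63:
Q* = (63 - 13)/2 = 25
PS = (1/2) * Q* * (P* - P_min)
PS = (1/2) * 25 * (63 - 13)
PS = (1/2) * 25 * 50 = 625

625


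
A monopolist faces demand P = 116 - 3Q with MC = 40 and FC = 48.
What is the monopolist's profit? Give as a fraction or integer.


MR = MC: 116 - 6Q = 40
Q* = 38/3
P* = 116 - 3*38/3 = 78
Profit = (P* - MC)*Q* - FC
= (78 - 40)*38/3 - 48
= 38*38/3 - 48
= 1444/3 - 48 = 1300/3

1300/3


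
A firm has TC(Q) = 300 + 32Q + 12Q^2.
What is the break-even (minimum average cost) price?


AC(Q) = 300/Q + 32 + 12Q
To minimize: dAC/dQ = -300/Q^2 + 12 = 0
Q^2 = 300/12 = 25
Q* = 5
Min AC = 300/5 + 32 + 12*5
Min AC = 60 + 32 + 60 = 152

152


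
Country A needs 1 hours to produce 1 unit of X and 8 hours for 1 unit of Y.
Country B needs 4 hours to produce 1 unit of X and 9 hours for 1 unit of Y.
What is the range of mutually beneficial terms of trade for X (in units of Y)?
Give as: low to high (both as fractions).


Opportunity cost of X for Country A = hours_X / hours_Y = 1/8 = 1/8 units of Y
Opportunity cost of X for Country B = hours_X / hours_Y = 4/9 = 4/9 units of Y
Terms of trade must be between the two opportunity costs.
Range: 1/8 to 4/9

1/8 to 4/9


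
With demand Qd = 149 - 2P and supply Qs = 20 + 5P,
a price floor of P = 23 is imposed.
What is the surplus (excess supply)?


At P = 23:
Qd = 149 - 2*23 = 103
Qs = 20 + 5*23 = 135
Surplus = Qs - Qd = 135 - 103 = 32

32


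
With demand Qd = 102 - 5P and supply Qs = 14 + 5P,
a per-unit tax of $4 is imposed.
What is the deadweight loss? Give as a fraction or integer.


Pre-tax equilibrium quantity: Q* = 58
Post-tax equilibrium quantity: Q_tax = 48
Reduction in quantity: Q* - Q_tax = 10
DWL = (1/2) * tax * (Q* - Q_tax)
DWL = (1/2) * 4 * 10 = 20

20


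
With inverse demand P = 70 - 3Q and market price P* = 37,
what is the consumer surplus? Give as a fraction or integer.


Maximum willingness to pay (at Q=0): P_max = 70
Quantity demanded at P* = 37:
Q* = (70 - 37)/3 = 11
CS = (1/2) * Q* * (P_max - P*)
CS = (1/2) * 11 * (70 - 37)
CS = (1/2) * 11 * 33 = 363/2

363/2


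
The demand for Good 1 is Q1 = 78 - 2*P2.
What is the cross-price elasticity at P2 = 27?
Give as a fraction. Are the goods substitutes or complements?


dQ1/dP2 = -2
At P2 = 27: Q1 = 78 - 2*27 = 24
Exy = (dQ1/dP2)(P2/Q1) = -2 * 27 / 24 = -9/4
Since Exy < 0, the goods are complements.

-9/4 (complements)


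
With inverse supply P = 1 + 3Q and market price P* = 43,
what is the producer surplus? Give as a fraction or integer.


Minimum supply price (at Q=0): P_min = 1
Quantity supplied at P* = 43:
Q* = (43 - 1)/3 = 14
PS = (1/2) * Q* * (P* - P_min)
PS = (1/2) * 14 * (43 - 1)
PS = (1/2) * 14 * 42 = 294

294


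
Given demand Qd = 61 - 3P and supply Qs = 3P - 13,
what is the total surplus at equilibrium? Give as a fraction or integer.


Find equilibrium: 61 - 3P = 3P - 13
61 + 13 = 6P
P* = 74/6 = 37/3
Q* = 3*37/3 - 13 = 24
Inverse demand: P = 61/3 - Q/3, so P_max = 61/3
Inverse supply: P = 13/3 + Q/3, so P_min = 13/3
CS = (1/2) * 24 * (61/3 - 37/3) = 96
PS = (1/2) * 24 * (37/3 - 13/3) = 96
TS = CS + PS = 96 + 96 = 192

192


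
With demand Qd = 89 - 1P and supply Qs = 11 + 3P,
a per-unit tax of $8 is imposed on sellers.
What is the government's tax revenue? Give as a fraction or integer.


With tax on sellers, new supply: Qs' = 11 + 3(P - 8)
= 3P - 13
New equilibrium quantity:
Q_new = 127/2
Tax revenue = tax * Q_new = 8 * 127/2 = 508

508


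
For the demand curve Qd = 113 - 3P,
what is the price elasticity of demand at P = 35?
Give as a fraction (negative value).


dQ/dP = -3
At P = 35: Q = 113 - 3*35 = 8
E = (dQ/dP)(P/Q) = (-3)(35/8) = -105/8

-105/8


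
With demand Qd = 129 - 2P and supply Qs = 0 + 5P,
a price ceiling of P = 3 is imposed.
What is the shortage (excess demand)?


At P = 3:
Qd = 129 - 2*3 = 123
Qs = 0 + 5*3 = 15
Shortage = Qd - Qs = 123 - 15 = 108

108


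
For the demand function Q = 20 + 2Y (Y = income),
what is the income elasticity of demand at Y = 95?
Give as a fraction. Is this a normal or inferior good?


dQ/dY = 2
At Y = 95: Q = 20 + 2*95 = 210
Ey = (dQ/dY)(Y/Q) = 2 * 95 / 210 = 19/21
Since Ey > 0, this is a normal good.

19/21 (normal good)


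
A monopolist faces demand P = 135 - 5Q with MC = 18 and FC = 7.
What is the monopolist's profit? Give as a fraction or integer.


MR = MC: 135 - 10Q = 18
Q* = 117/10
P* = 135 - 5*117/10 = 153/2
Profit = (P* - MC)*Q* - FC
= (153/2 - 18)*117/10 - 7
= 117/2*117/10 - 7
= 13689/20 - 7 = 13549/20

13549/20


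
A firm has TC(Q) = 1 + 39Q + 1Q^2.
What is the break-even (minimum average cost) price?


AC(Q) = 1/Q + 39 + 1Q
To minimize: dAC/dQ = -1/Q^2 + 1 = 0
Q^2 = 1/1 = 1
Q* = 1
Min AC = 1/1 + 39 + 1*1
Min AC = 1 + 39 + 1 = 41

41


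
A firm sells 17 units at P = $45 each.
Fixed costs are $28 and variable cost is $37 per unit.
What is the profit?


Total Revenue = P * Q = 45 * 17 = $765
Total Cost = FC + VC*Q = 28 + 37*17 = $657
Profit = TR - TC = 765 - 657 = $108

$108


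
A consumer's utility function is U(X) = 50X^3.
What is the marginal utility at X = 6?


MU = dU/dX = 50*3*X^(3-1)
MU = 150*X^2
At X = 6:
MU = 150 * 6^2
MU = 150 * 36 = 5400

5400


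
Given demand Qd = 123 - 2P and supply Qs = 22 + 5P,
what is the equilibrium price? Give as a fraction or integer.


At equilibrium, Qd = Qs.
123 - 2P = 22 + 5P
123 - 22 = 2P + 5P
101 = 7P
P* = 101/7 = 101/7

101/7


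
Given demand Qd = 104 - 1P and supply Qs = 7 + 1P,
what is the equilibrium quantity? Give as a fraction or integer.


First find equilibrium price:
104 - 1P = 7 + 1P
P* = 97/2 = 97/2
Then substitute into demand:
Q* = 104 - 1 * 97/2 = 111/2

111/2


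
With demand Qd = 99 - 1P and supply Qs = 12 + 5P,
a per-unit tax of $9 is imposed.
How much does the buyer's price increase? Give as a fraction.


With a per-unit tax, the buyer's price increase depends on relative slopes.
Supply slope: d = 5, Demand slope: b = 1
Buyer's price increase = d * tax / (b + d)
= 5 * 9 / (1 + 5)
= 45 / 6 = 15/2

15/2


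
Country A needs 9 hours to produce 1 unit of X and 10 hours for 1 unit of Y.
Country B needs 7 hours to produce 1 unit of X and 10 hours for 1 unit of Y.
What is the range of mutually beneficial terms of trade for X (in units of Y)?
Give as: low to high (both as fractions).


Opportunity cost of X for Country A = hours_X / hours_Y = 9/10 = 9/10 units of Y
Opportunity cost of X for Country B = hours_X / hours_Y = 7/10 = 7/10 units of Y
Terms of trade must be between the two opportunity costs.
Range: 7/10 to 9/10

7/10 to 9/10


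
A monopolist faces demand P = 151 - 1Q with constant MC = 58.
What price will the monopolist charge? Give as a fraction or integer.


MR = 151 - 2Q
Set MR = MC: 151 - 2Q = 58
Q* = 93/2
Substitute into demand:
P* = 151 - 1*93/2 = 209/2

209/2


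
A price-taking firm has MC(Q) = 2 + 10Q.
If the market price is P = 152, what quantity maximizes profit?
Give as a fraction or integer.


In perfect competition, profit is maximized where P = MC.
152 = 2 + 10Q
150 = 10Q
Q* = 150/10 = 15

15


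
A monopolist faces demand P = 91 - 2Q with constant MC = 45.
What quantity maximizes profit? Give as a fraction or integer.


TR = P*Q = (91 - 2Q)Q = 91Q - 2Q^2
MR = dTR/dQ = 91 - 4Q
Set MR = MC:
91 - 4Q = 45
46 = 4Q
Q* = 46/4 = 23/2

23/2


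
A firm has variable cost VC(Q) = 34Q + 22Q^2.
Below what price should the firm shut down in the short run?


AVC(Q) = VC(Q)/Q = 34 + 22Q
AVC is increasing in Q, so minimum AVC is at Q -> 0+.
Min AVC = 34
The firm should shut down if P < 34.

34


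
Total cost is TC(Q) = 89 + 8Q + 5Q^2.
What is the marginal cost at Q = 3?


MC = dTC/dQ = 8 + 2*5*Q
At Q = 3:
MC = 8 + 10*3
MC = 8 + 30 = 38

38


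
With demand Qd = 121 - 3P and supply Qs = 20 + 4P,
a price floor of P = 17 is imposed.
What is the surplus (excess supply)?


At P = 17:
Qd = 121 - 3*17 = 70
Qs = 20 + 4*17 = 88
Surplus = Qs - Qd = 88 - 70 = 18

18


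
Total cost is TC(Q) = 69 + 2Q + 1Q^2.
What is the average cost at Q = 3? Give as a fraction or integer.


TC(3) = 69 + 2*3 + 1*3^2
TC(3) = 69 + 6 + 9 = 84
AC = TC/Q = 84/3 = 28

28


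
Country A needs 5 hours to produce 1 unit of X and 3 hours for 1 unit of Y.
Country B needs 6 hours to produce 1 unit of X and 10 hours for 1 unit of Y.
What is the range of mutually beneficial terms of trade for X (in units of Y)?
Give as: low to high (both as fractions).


Opportunity cost of X for Country A = hours_X / hours_Y = 5/3 = 5/3 units of Y
Opportunity cost of X for Country B = hours_X / hours_Y = 6/10 = 3/5 units of Y
Terms of trade must be between the two opportunity costs.
Range: 3/5 to 5/3

3/5 to 5/3


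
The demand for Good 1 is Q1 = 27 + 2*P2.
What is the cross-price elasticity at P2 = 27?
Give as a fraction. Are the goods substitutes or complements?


dQ1/dP2 = 2
At P2 = 27: Q1 = 27 + 2*27 = 81
Exy = (dQ1/dP2)(P2/Q1) = 2 * 27 / 81 = 2/3
Since Exy > 0, the goods are substitutes.

2/3 (substitutes)


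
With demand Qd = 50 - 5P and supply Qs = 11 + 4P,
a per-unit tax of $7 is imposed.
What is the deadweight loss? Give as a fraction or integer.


Pre-tax equilibrium quantity: Q* = 85/3
Post-tax equilibrium quantity: Q_tax = 115/9
Reduction in quantity: Q* - Q_tax = 140/9
DWL = (1/2) * tax * (Q* - Q_tax)
DWL = (1/2) * 7 * 140/9 = 490/9

490/9


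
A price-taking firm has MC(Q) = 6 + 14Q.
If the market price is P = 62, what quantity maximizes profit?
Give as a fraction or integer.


In perfect competition, profit is maximized where P = MC.
62 = 6 + 14Q
56 = 14Q
Q* = 56/14 = 4

4


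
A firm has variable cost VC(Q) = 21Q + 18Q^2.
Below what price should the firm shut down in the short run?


AVC(Q) = VC(Q)/Q = 21 + 18Q
AVC is increasing in Q, so minimum AVC is at Q -> 0+.
Min AVC = 21
The firm should shut down if P < 21.

21


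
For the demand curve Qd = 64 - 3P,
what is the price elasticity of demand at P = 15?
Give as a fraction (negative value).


dQ/dP = -3
At P = 15: Q = 64 - 3*15 = 19
E = (dQ/dP)(P/Q) = (-3)(15/19) = -45/19

-45/19


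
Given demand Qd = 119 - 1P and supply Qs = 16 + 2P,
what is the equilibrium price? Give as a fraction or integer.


At equilibrium, Qd = Qs.
119 - 1P = 16 + 2P
119 - 16 = 1P + 2P
103 = 3P
P* = 103/3 = 103/3

103/3


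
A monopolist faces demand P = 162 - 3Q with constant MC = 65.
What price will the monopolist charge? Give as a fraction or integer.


MR = 162 - 6Q
Set MR = MC: 162 - 6Q = 65
Q* = 97/6
Substitute into demand:
P* = 162 - 3*97/6 = 227/2

227/2


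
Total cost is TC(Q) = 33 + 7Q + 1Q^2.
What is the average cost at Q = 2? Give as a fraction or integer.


TC(2) = 33 + 7*2 + 1*2^2
TC(2) = 33 + 14 + 4 = 51
AC = TC/Q = 51/2 = 51/2

51/2


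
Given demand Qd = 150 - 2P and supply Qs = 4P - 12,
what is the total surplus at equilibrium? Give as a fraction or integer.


Find equilibrium: 150 - 2P = 4P - 12
150 + 12 = 6P
P* = 162/6 = 27
Q* = 4*27 - 12 = 96
Inverse demand: P = 75 - Q/2, so P_max = 75
Inverse supply: P = 3 + Q/4, so P_min = 3
CS = (1/2) * 96 * (75 - 27) = 2304
PS = (1/2) * 96 * (27 - 3) = 1152
TS = CS + PS = 2304 + 1152 = 3456

3456


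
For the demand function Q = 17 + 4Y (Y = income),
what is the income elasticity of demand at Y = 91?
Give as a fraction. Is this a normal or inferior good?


dQ/dY = 4
At Y = 91: Q = 17 + 4*91 = 381
Ey = (dQ/dY)(Y/Q) = 4 * 91 / 381 = 364/381
Since Ey > 0, this is a normal good.

364/381 (normal good)


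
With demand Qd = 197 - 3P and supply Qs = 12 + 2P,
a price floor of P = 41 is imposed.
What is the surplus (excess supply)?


At P = 41:
Qd = 197 - 3*41 = 74
Qs = 12 + 2*41 = 94
Surplus = Qs - Qd = 94 - 74 = 20

20


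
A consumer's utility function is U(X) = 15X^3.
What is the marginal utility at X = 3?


MU = dU/dX = 15*3*X^(3-1)
MU = 45*X^2
At X = 3:
MU = 45 * 3^2
MU = 45 * 9 = 405

405


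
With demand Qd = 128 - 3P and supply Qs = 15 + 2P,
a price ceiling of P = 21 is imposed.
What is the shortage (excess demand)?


At P = 21:
Qd = 128 - 3*21 = 65
Qs = 15 + 2*21 = 57
Shortage = Qd - Qs = 65 - 57 = 8

8


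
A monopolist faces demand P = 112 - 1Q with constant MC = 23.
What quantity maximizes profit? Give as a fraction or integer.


TR = P*Q = (112 - 1Q)Q = 112Q - 1Q^2
MR = dTR/dQ = 112 - 2Q
Set MR = MC:
112 - 2Q = 23
89 = 2Q
Q* = 89/2 = 89/2

89/2


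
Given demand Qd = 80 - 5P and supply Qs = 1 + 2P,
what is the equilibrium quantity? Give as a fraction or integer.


First find equilibrium price:
80 - 5P = 1 + 2P
P* = 79/7 = 79/7
Then substitute into demand:
Q* = 80 - 5 * 79/7 = 165/7

165/7


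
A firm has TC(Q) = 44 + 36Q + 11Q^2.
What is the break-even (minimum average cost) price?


AC(Q) = 44/Q + 36 + 11Q
To minimize: dAC/dQ = -44/Q^2 + 11 = 0
Q^2 = 44/11 = 4
Q* = 2
Min AC = 44/2 + 36 + 11*2
Min AC = 22 + 36 + 22 = 80

80


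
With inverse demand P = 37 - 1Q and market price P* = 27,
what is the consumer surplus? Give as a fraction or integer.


Maximum willingness to pay (at Q=0): P_max = 37
Quantity demanded at P* = 27:
Q* = (37 - 27)/1 = 10
CS = (1/2) * Q* * (P_max - P*)
CS = (1/2) * 10 * (37 - 27)
CS = (1/2) * 10 * 10 = 50

50


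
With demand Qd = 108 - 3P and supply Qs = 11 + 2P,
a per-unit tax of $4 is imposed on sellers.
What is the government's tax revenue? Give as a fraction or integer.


With tax on sellers, new supply: Qs' = 11 + 2(P - 4)
= 3 + 2P
New equilibrium quantity:
Q_new = 45
Tax revenue = tax * Q_new = 4 * 45 = 180

180


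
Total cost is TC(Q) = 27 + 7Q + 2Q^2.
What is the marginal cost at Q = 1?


MC = dTC/dQ = 7 + 2*2*Q
At Q = 1:
MC = 7 + 4*1
MC = 7 + 4 = 11

11


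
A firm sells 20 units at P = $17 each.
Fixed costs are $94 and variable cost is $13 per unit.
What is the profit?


Total Revenue = P * Q = 17 * 20 = $340
Total Cost = FC + VC*Q = 94 + 13*20 = $354
Profit = TR - TC = 340 - 354 = $-14

$-14


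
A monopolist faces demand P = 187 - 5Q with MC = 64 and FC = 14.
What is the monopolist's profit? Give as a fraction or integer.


MR = MC: 187 - 10Q = 64
Q* = 123/10
P* = 187 - 5*123/10 = 251/2
Profit = (P* - MC)*Q* - FC
= (251/2 - 64)*123/10 - 14
= 123/2*123/10 - 14
= 15129/20 - 14 = 14849/20

14849/20


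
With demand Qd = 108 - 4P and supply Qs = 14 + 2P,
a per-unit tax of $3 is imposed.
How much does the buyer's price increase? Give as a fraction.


With a per-unit tax, the buyer's price increase depends on relative slopes.
Supply slope: d = 2, Demand slope: b = 4
Buyer's price increase = d * tax / (b + d)
= 2 * 3 / (4 + 2)
= 6 / 6 = 1

1


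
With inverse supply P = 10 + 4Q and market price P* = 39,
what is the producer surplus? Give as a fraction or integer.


Minimum supply price (at Q=0): P_min = 10
Quantity supplied at P* = 39:
Q* = (39 - 10)/4 = 29/4
PS = (1/2) * Q* * (P* - P_min)
PS = (1/2) * 29/4 * (39 - 10)
PS = (1/2) * 29/4 * 29 = 841/8

841/8


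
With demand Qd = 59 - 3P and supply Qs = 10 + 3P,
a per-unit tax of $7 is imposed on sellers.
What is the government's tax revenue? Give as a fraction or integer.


With tax on sellers, new supply: Qs' = 10 + 3(P - 7)
= 3P - 11
New equilibrium quantity:
Q_new = 24
Tax revenue = tax * Q_new = 7 * 24 = 168

168


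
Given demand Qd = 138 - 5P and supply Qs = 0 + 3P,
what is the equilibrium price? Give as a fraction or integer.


At equilibrium, Qd = Qs.
138 - 5P = 0 + 3P
138 - 0 = 5P + 3P
138 = 8P
P* = 138/8 = 69/4

69/4


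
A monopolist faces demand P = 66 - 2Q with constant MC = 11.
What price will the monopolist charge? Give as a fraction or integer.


MR = 66 - 4Q
Set MR = MC: 66 - 4Q = 11
Q* = 55/4
Substitute into demand:
P* = 66 - 2*55/4 = 77/2

77/2


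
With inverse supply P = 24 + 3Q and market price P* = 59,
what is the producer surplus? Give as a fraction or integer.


Minimum supply price (at Q=0): P_min = 24
Quantity supplied at P* = 59:
Q* = (59 - 24)/3 = 35/3
PS = (1/2) * Q* * (P* - P_min)
PS = (1/2) * 35/3 * (59 - 24)
PS = (1/2) * 35/3 * 35 = 1225/6

1225/6


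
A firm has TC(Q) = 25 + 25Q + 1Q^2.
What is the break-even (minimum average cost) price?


AC(Q) = 25/Q + 25 + 1Q
To minimize: dAC/dQ = -25/Q^2 + 1 = 0
Q^2 = 25/1 = 25
Q* = 5
Min AC = 25/5 + 25 + 1*5
Min AC = 5 + 25 + 5 = 35

35


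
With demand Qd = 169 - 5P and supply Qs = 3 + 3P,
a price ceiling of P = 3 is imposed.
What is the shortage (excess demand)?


At P = 3:
Qd = 169 - 5*3 = 154
Qs = 3 + 3*3 = 12
Shortage = Qd - Qs = 154 - 12 = 142

142


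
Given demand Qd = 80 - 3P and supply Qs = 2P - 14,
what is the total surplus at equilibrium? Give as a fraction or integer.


Find equilibrium: 80 - 3P = 2P - 14
80 + 14 = 5P
P* = 94/5 = 94/5
Q* = 2*94/5 - 14 = 118/5
Inverse demand: P = 80/3 - Q/3, so P_max = 80/3
Inverse supply: P = 7 + Q/2, so P_min = 7
CS = (1/2) * 118/5 * (80/3 - 94/5) = 6962/75
PS = (1/2) * 118/5 * (94/5 - 7) = 3481/25
TS = CS + PS = 6962/75 + 3481/25 = 3481/15

3481/15


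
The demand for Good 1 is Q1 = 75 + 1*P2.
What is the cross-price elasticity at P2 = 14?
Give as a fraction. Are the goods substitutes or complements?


dQ1/dP2 = 1
At P2 = 14: Q1 = 75 + 1*14 = 89
Exy = (dQ1/dP2)(P2/Q1) = 1 * 14 / 89 = 14/89
Since Exy > 0, the goods are substitutes.

14/89 (substitutes)


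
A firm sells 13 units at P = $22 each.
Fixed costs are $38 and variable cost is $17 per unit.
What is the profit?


Total Revenue = P * Q = 22 * 13 = $286
Total Cost = FC + VC*Q = 38 + 17*13 = $259
Profit = TR - TC = 286 - 259 = $27

$27


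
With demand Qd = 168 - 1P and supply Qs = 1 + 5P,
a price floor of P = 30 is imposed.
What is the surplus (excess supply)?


At P = 30:
Qd = 168 - 1*30 = 138
Qs = 1 + 5*30 = 151
Surplus = Qs - Qd = 151 - 138 = 13

13


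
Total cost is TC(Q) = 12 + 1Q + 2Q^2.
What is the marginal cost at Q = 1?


MC = dTC/dQ = 1 + 2*2*Q
At Q = 1:
MC = 1 + 4*1
MC = 1 + 4 = 5

5


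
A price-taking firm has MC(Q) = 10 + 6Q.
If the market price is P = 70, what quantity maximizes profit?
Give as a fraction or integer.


In perfect competition, profit is maximized where P = MC.
70 = 10 + 6Q
60 = 6Q
Q* = 60/6 = 10

10


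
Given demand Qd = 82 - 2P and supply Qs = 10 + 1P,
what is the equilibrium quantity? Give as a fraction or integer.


First find equilibrium price:
82 - 2P = 10 + 1P
P* = 72/3 = 24
Then substitute into demand:
Q* = 82 - 2 * 24 = 34

34


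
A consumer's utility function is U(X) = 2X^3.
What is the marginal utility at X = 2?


MU = dU/dX = 2*3*X^(3-1)
MU = 6*X^2
At X = 2:
MU = 6 * 2^2
MU = 6 * 4 = 24

24


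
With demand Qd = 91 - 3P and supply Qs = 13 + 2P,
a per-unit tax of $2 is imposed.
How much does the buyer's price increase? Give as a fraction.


With a per-unit tax, the buyer's price increase depends on relative slopes.
Supply slope: d = 2, Demand slope: b = 3
Buyer's price increase = d * tax / (b + d)
= 2 * 2 / (3 + 2)
= 4 / 5 = 4/5

4/5


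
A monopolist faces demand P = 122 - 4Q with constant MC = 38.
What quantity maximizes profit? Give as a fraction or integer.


TR = P*Q = (122 - 4Q)Q = 122Q - 4Q^2
MR = dTR/dQ = 122 - 8Q
Set MR = MC:
122 - 8Q = 38
84 = 8Q
Q* = 84/8 = 21/2

21/2


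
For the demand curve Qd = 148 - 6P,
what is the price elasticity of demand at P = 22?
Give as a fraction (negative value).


dQ/dP = -6
At P = 22: Q = 148 - 6*22 = 16
E = (dQ/dP)(P/Q) = (-6)(22/16) = -33/4

-33/4


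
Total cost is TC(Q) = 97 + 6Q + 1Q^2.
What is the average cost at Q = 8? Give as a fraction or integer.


TC(8) = 97 + 6*8 + 1*8^2
TC(8) = 97 + 48 + 64 = 209
AC = TC/Q = 209/8 = 209/8

209/8


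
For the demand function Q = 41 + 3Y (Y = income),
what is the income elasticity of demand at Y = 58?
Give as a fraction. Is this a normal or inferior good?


dQ/dY = 3
At Y = 58: Q = 41 + 3*58 = 215
Ey = (dQ/dY)(Y/Q) = 3 * 58 / 215 = 174/215
Since Ey > 0, this is a normal good.

174/215 (normal good)


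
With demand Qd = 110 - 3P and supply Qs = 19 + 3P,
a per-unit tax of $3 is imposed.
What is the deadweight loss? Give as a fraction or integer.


Pre-tax equilibrium quantity: Q* = 129/2
Post-tax equilibrium quantity: Q_tax = 60
Reduction in quantity: Q* - Q_tax = 9/2
DWL = (1/2) * tax * (Q* - Q_tax)
DWL = (1/2) * 3 * 9/2 = 27/4

27/4


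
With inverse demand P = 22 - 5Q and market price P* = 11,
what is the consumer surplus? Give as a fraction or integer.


Maximum willingness to pay (at Q=0): P_max = 22
Quantity demanded at P* = 11:
Q* = (22 - 11)/5 = 11/5
CS = (1/2) * Q* * (P_max - P*)
CS = (1/2) * 11/5 * (22 - 11)
CS = (1/2) * 11/5 * 11 = 121/10

121/10


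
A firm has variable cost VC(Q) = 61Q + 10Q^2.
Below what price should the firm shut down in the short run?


AVC(Q) = VC(Q)/Q = 61 + 10Q
AVC is increasing in Q, so minimum AVC is at Q -> 0+.
Min AVC = 61
The firm should shut down if P < 61.

61


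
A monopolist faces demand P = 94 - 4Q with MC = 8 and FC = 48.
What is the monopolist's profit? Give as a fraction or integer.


MR = MC: 94 - 8Q = 8
Q* = 43/4
P* = 94 - 4*43/4 = 51
Profit = (P* - MC)*Q* - FC
= (51 - 8)*43/4 - 48
= 43*43/4 - 48
= 1849/4 - 48 = 1657/4

1657/4


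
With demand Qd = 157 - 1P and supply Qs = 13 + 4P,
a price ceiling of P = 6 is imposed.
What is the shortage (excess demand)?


At P = 6:
Qd = 157 - 1*6 = 151
Qs = 13 + 4*6 = 37
Shortage = Qd - Qs = 151 - 37 = 114

114


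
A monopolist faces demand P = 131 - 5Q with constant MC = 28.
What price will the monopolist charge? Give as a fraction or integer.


MR = 131 - 10Q
Set MR = MC: 131 - 10Q = 28
Q* = 103/10
Substitute into demand:
P* = 131 - 5*103/10 = 159/2

159/2


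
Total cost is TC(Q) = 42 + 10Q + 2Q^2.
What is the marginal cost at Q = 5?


MC = dTC/dQ = 10 + 2*2*Q
At Q = 5:
MC = 10 + 4*5
MC = 10 + 20 = 30

30


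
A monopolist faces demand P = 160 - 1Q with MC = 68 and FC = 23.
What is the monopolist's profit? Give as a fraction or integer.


MR = MC: 160 - 2Q = 68
Q* = 46
P* = 160 - 1*46 = 114
Profit = (P* - MC)*Q* - FC
= (114 - 68)*46 - 23
= 46*46 - 23
= 2116 - 23 = 2093

2093


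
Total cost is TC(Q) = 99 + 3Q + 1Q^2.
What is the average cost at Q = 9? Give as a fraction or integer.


TC(9) = 99 + 3*9 + 1*9^2
TC(9) = 99 + 27 + 81 = 207
AC = TC/Q = 207/9 = 23

23


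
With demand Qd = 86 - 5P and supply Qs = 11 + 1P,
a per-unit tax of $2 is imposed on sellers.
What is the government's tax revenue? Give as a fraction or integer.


With tax on sellers, new supply: Qs' = 11 + 1(P - 2)
= 9 + 1P
New equilibrium quantity:
Q_new = 131/6
Tax revenue = tax * Q_new = 2 * 131/6 = 131/3

131/3


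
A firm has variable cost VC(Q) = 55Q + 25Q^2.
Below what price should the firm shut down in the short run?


AVC(Q) = VC(Q)/Q = 55 + 25Q
AVC is increasing in Q, so minimum AVC is at Q -> 0+.
Min AVC = 55
The firm should shut down if P < 55.

55


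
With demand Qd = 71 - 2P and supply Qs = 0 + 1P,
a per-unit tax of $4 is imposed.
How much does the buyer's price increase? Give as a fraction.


With a per-unit tax, the buyer's price increase depends on relative slopes.
Supply slope: d = 1, Demand slope: b = 2
Buyer's price increase = d * tax / (b + d)
= 1 * 4 / (2 + 1)
= 4 / 3 = 4/3

4/3


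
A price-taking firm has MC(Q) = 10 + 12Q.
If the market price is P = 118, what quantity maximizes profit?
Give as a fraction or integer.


In perfect competition, profit is maximized where P = MC.
118 = 10 + 12Q
108 = 12Q
Q* = 108/12 = 9

9


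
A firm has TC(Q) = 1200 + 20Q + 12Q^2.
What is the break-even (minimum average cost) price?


AC(Q) = 1200/Q + 20 + 12Q
To minimize: dAC/dQ = -1200/Q^2 + 12 = 0
Q^2 = 1200/12 = 100
Q* = 10
Min AC = 1200/10 + 20 + 12*10
Min AC = 120 + 20 + 120 = 260

260


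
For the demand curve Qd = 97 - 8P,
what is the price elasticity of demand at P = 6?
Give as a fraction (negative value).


dQ/dP = -8
At P = 6: Q = 97 - 8*6 = 49
E = (dQ/dP)(P/Q) = (-8)(6/49) = -48/49

-48/49


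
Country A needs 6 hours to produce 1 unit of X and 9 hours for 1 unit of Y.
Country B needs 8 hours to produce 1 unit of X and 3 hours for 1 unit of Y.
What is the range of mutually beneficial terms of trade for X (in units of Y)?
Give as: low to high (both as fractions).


Opportunity cost of X for Country A = hours_X / hours_Y = 6/9 = 2/3 units of Y
Opportunity cost of X for Country B = hours_X / hours_Y = 8/3 = 8/3 units of Y
Terms of trade must be between the two opportunity costs.
Range: 2/3 to 8/3

2/3 to 8/3
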